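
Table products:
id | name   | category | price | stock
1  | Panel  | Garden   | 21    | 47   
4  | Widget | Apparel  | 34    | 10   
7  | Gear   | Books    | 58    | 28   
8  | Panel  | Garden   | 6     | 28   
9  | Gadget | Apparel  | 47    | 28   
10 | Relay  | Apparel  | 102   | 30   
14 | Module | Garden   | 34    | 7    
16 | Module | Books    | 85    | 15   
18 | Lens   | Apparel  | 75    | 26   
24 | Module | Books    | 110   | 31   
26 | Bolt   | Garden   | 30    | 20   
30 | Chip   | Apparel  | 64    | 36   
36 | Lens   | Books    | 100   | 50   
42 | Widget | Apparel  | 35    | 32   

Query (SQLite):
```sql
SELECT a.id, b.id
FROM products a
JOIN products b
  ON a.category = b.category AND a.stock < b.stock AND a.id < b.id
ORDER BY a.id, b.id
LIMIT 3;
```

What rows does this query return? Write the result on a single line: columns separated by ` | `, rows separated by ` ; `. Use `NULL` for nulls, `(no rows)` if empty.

Pairs (a,b) with same category, a.stock < b.stock, a.id < b.id.
category groups: Apparel:{4,9,10,18,30,42} Books:{7,16,24,36} Garden:{1,8,14,26}
Ordered by (a.id, b.id); first 3.

4 | 9 ; 4 | 10 ; 4 | 18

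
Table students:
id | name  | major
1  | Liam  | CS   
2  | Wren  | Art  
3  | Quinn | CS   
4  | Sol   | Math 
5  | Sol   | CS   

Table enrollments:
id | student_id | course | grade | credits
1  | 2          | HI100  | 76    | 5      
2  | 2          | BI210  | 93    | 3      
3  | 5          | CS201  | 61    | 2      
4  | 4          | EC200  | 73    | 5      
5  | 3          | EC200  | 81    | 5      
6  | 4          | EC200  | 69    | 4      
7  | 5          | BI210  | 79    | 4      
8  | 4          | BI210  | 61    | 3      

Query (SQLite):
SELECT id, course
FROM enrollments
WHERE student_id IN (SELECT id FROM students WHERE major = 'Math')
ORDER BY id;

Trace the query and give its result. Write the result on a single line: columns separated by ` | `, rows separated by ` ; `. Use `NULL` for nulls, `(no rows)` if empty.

4 | EC200 ; 6 | EC200 ; 8 | BI210

Inner query: students.id where major = 'Math'.
Outer: keep enrollments rows whose student_id is in that set.
Inner query → {4}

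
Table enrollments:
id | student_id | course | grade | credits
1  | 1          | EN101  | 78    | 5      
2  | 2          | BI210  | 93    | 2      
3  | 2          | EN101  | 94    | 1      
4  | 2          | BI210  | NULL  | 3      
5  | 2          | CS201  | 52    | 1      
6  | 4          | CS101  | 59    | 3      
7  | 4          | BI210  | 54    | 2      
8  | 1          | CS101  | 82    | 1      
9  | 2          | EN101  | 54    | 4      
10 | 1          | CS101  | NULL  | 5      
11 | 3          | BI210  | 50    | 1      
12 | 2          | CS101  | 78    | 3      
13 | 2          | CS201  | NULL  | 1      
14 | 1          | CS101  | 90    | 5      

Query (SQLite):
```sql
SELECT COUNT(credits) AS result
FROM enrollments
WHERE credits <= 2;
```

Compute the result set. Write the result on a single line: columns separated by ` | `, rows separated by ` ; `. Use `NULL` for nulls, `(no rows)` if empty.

7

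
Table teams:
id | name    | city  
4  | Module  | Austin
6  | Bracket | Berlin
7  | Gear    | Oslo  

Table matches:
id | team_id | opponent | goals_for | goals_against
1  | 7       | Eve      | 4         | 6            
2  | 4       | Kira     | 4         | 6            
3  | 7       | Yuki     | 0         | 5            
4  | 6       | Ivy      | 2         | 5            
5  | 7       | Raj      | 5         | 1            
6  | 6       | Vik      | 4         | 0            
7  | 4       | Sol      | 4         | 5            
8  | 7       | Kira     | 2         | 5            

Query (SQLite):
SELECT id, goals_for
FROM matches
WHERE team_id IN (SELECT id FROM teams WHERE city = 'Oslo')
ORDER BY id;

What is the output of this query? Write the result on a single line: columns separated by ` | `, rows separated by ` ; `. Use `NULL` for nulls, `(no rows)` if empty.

1 | 4 ; 3 | 0 ; 5 | 5 ; 8 | 2

Inner query: teams.id where city = 'Oslo'.
Outer: keep matches rows whose team_id is in that set.
Inner query → {7}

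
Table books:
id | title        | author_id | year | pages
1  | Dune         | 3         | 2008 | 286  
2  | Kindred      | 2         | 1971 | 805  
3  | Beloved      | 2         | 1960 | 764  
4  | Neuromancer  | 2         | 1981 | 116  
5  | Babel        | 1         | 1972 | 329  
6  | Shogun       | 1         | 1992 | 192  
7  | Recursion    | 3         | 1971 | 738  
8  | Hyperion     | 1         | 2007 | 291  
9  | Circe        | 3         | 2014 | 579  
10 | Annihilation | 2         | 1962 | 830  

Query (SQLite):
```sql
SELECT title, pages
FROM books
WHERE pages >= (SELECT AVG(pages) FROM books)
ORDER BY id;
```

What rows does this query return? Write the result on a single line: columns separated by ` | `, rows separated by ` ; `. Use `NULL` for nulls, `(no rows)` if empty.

Scalar subquery: AVG(pages) over all books rows = 493.0.
Keep rows where pages >= that value.

Kindred | 805 ; Beloved | 764 ; Recursion | 738 ; Circe | 579 ; Annihilation | 830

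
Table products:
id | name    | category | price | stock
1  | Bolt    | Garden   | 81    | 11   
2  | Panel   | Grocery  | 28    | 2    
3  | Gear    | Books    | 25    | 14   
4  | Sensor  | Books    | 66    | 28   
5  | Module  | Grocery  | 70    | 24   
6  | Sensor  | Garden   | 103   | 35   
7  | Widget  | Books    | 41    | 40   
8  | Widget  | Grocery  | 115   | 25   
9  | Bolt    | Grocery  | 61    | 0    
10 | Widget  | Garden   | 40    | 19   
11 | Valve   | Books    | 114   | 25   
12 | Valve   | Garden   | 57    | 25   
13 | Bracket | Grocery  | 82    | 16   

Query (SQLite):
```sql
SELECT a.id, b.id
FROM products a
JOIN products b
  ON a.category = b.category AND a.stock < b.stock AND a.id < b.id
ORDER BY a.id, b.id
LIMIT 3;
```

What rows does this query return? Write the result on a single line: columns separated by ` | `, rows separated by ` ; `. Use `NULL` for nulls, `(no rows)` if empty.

1 | 6 ; 1 | 10 ; 1 | 12

Pairs (a,b) with same category, a.stock < b.stock, a.id < b.id.
category groups: Books:{3,4,7,11} Garden:{1,6,10,12} Grocery:{2,5,8,9,13}
Ordered by (a.id, b.id); first 3.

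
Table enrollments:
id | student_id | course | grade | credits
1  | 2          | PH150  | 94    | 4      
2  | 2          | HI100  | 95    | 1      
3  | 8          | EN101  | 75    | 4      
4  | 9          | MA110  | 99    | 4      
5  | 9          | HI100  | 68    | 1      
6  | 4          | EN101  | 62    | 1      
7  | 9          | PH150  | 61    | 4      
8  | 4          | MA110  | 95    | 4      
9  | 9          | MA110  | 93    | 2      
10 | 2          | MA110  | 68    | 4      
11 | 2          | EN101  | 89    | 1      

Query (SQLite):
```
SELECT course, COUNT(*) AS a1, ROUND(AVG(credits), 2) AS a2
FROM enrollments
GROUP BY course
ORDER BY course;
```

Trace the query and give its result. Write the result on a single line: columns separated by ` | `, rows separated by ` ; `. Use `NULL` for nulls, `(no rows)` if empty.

Group enrollments by course.
Per group compute: COUNT(*), ROUND(AVG(credits), 2).
  EN101: ids {3, 6, 11} → COUNT(*)=3, ROUND(AVG(credits), 2)=2
  HI100: ids {2, 5} → COUNT(*)=2, ROUND(AVG(credits), 2)=1
  MA110: ids {4, 8, 9, 10} → COUNT(*)=4, ROUND(AVG(credits), 2)=3.5
  PH150: ids {1, 7} → COUNT(*)=2, ROUND(AVG(credits), 2)=4

EN101 | 3 | 2 ; HI100 | 2 | 1 ; MA110 | 4 | 3.5 ; PH150 | 2 | 4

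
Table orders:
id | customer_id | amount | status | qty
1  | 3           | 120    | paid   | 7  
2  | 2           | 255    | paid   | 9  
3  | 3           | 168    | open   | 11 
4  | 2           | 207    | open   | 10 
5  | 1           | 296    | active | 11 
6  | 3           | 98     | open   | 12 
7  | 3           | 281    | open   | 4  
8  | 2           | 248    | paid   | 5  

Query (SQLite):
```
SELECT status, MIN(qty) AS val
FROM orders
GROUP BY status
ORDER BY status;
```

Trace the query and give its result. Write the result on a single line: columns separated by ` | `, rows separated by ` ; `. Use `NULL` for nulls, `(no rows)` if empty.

Partition orders by status; compute MIN(qty) within each group.
  active: ids {5} → MIN(qty)=11
  open: ids {3, 4, 6, 7} → MIN(qty)=4
  paid: ids {1, 2, 8} → MIN(qty)=5

active | 11 ; open | 4 ; paid | 5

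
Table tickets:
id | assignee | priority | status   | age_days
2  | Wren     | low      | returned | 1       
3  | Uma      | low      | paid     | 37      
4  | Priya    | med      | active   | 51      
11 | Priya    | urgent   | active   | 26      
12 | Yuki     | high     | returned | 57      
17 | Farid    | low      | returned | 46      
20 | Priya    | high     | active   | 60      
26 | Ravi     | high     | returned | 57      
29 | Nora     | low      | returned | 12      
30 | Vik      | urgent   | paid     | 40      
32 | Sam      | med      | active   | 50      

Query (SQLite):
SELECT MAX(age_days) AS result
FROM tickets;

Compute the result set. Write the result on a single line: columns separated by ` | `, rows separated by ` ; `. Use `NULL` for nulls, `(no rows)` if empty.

All age_days values: [1, 37, 51, 26, 57, 46, 60, 57, 12, 40, 50].
MAX of non-NULL values = 60.

60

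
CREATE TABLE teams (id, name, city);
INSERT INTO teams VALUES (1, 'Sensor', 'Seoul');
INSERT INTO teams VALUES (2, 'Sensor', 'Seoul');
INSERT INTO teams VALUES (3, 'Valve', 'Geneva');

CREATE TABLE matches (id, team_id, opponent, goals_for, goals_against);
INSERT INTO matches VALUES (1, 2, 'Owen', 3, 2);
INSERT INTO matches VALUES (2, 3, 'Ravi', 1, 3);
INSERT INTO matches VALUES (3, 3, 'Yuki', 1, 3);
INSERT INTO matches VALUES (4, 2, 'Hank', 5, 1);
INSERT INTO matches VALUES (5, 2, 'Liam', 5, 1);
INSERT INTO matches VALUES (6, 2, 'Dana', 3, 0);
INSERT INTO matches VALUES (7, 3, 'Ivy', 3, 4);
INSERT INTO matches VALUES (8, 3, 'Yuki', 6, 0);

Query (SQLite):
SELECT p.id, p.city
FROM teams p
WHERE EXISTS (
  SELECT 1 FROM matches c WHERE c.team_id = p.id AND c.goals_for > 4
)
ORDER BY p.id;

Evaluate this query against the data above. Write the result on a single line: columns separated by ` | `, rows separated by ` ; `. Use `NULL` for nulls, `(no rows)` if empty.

2 | Seoul ; 3 | Geneva

For each teams row, check whether any matches with matching team_id has goals_for > 4.
Keep rows where that is true.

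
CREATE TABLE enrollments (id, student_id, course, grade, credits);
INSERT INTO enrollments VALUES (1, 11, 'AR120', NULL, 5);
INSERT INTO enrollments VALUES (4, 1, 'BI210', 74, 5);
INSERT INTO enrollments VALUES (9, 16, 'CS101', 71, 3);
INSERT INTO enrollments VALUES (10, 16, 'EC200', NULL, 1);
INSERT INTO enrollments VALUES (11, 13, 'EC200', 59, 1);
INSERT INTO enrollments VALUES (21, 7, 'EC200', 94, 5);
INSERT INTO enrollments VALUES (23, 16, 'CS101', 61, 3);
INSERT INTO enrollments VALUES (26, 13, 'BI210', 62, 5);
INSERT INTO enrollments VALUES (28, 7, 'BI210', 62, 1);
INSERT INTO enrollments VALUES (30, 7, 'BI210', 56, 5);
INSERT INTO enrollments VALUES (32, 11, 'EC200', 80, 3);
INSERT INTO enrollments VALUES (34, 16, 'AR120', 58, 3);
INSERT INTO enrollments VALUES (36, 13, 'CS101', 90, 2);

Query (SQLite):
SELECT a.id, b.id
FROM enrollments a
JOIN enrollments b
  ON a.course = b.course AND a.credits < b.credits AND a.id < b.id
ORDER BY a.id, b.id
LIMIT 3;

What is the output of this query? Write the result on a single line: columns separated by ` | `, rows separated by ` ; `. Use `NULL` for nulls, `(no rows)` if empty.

Pairs (a,b) with same course, a.credits < b.credits, a.id < b.id.
course groups: AR120:{1,34} BI210:{4,26,28,30} CS101:{9,23,36} EC200:{10,11,21,32}
Ordered by (a.id, b.id); first 3.

10 | 21 ; 10 | 32 ; 11 | 21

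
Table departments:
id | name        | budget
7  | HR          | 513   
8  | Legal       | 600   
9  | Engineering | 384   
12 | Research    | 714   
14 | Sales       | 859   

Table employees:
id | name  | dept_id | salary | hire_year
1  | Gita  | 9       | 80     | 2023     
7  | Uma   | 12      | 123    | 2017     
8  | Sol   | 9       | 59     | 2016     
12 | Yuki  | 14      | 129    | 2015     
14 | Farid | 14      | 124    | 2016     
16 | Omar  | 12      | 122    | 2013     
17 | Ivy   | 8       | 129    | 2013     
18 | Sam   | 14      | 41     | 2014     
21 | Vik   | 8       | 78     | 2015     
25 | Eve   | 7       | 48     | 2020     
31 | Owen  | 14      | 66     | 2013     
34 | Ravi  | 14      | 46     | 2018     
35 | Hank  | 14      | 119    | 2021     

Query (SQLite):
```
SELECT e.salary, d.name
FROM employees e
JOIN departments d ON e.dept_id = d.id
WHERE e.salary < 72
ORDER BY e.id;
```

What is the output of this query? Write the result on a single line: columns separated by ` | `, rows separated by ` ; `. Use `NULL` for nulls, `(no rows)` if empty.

59 | Engineering ; 41 | Sales ; 48 | HR ; 66 | Sales ; 46 | Sales

Each employees row matches the departments row where dept_id = departments.id.
Then keep rows with e.salary < 72.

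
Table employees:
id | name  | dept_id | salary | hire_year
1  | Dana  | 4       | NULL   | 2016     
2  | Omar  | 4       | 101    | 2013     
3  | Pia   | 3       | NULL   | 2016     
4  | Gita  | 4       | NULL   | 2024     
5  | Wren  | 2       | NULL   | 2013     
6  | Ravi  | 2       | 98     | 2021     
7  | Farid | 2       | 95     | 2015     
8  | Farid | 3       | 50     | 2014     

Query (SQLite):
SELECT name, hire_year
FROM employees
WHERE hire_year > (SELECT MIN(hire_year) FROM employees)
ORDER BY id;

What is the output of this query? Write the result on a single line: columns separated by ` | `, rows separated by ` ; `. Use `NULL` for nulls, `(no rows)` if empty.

Dana | 2016 ; Pia | 2016 ; Gita | 2024 ; Ravi | 2021 ; Farid | 2015 ; Farid | 2014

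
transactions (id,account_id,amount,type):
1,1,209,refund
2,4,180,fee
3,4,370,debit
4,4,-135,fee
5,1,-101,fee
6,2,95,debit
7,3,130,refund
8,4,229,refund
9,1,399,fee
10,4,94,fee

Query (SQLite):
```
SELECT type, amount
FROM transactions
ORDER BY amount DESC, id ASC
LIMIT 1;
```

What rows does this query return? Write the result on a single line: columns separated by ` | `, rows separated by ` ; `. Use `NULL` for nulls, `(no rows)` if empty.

fee | 399

Sort by amount desc, tiebreak id asc: (399, id=9), (370, id=3), (229, id=8), (209, id=1) …. Take first 1.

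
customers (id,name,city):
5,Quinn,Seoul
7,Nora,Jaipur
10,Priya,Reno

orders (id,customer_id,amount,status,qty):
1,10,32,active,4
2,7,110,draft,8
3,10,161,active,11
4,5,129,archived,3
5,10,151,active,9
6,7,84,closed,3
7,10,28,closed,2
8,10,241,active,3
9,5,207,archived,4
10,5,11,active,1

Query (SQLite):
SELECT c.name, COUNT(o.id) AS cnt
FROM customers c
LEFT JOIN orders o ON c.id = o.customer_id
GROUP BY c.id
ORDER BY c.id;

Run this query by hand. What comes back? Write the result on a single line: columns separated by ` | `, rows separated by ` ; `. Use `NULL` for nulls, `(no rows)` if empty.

Quinn | 3 ; Nora | 2 ; Priya | 5

LEFT JOIN keeps every customers row; unmatched ones get NULL for orders columns.
Group by customers.id and compute COUNT(o.id). COUNT(col) of an all-NULL group is 0.
  5: ids {4, 9, 10} → COUNT(o.id)=3
  7: ids {2, 6} → COUNT(o.id)=2
  10: ids {1, 3, 5, 7, 8} → COUNT(o.id)=5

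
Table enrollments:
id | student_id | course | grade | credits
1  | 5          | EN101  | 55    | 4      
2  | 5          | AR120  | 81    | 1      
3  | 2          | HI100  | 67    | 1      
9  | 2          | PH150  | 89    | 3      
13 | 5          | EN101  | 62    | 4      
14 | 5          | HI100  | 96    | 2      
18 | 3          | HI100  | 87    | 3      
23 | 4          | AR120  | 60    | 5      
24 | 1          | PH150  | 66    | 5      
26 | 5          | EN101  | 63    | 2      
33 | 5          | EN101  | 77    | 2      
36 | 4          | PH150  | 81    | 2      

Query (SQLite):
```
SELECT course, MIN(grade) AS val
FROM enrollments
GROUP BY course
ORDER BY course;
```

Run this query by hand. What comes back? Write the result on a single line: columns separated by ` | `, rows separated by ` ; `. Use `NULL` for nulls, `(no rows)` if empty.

Partition enrollments by course; compute MIN(grade) within each group.
  AR120: ids {2, 23} → MIN(grade)=60
  EN101: ids {1, 13, 26, 33} → MIN(grade)=55
  HI100: ids {3, 14, 18} → MIN(grade)=67
  PH150: ids {9, 24, 36} → MIN(grade)=66

AR120 | 60 ; EN101 | 55 ; HI100 | 67 ; PH150 | 66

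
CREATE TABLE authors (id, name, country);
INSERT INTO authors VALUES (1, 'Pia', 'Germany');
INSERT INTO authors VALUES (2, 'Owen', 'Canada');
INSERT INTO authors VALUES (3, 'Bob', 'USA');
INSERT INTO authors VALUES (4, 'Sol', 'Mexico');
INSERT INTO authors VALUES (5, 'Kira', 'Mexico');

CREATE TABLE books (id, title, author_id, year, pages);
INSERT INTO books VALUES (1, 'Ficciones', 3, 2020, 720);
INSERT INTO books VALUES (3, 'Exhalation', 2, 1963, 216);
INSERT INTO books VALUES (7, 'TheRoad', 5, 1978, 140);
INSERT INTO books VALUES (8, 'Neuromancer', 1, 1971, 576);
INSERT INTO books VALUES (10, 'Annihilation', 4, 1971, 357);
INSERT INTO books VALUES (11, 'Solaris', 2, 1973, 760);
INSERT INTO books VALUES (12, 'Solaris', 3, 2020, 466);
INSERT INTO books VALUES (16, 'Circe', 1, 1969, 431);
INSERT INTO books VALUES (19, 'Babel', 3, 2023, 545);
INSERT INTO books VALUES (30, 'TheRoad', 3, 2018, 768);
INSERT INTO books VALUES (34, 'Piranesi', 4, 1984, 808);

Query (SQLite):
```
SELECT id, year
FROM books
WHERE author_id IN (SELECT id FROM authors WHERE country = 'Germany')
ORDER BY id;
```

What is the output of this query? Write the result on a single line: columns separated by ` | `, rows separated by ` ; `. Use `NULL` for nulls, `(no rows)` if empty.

8 | 1971 ; 16 | 1969

Inner query: authors.id where country = 'Germany'.
Outer: keep books rows whose author_id is in that set.
Inner query → {1}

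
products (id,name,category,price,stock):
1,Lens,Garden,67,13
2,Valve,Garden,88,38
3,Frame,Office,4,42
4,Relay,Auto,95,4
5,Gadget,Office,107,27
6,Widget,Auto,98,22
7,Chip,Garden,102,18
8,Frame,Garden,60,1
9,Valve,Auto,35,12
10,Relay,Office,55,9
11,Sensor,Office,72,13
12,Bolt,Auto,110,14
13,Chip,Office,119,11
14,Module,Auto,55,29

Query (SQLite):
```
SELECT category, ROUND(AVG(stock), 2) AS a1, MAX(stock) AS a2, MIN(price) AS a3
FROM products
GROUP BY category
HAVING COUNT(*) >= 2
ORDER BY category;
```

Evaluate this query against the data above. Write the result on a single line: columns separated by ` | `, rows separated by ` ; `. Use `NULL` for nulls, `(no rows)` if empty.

Auto | 16.2 | 29 | 35 ; Garden | 17.5 | 38 | 60 ; Office | 20.4 | 42 | 4

Group products by category.
Per group compute: ROUND(AVG(stock), 2), MAX(stock), MIN(price).
HAVING: drop groups with fewer than 2 rows.
  Auto: ids {4, 6, 9, 12, 14} → ROUND(AVG(stock), 2)=16.2, MAX(stock)=29, MIN(price)=35
  Garden: ids {1, 2, 7, 8} → ROUND(AVG(stock), 2)=17.5, MAX(stock)=38, MIN(price)=60
  Office: ids {3, 5, 10, 11, 13} → ROUND(AVG(stock), 2)=20.4, MAX(stock)=42, MIN(price)=4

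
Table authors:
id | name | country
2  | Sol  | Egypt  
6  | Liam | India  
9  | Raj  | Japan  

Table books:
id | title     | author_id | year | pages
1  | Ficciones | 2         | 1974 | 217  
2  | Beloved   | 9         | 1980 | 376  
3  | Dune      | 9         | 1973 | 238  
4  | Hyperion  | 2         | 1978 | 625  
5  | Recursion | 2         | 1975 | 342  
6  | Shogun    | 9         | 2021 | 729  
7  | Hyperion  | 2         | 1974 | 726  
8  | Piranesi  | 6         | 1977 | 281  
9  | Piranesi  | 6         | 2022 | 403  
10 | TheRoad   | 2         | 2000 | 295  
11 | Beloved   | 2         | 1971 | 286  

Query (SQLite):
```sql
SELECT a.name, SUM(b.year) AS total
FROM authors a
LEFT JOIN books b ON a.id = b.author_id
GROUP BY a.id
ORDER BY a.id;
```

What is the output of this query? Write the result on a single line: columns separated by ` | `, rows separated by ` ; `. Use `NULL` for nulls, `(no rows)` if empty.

LEFT JOIN keeps every authors row; unmatched ones get NULL for books columns.
Group by authors.id and compute SUM(b.year). SUM over an all-NULL group is NULL.
  2: ids {1, 4, 5, 7, 10, 11} → SUM(b.year)=11872
  6: ids {8, 9} → SUM(b.year)=3999
  9: ids {2, 3, 6} → SUM(b.year)=5974

Sol | 11872 ; Liam | 3999 ; Raj | 5974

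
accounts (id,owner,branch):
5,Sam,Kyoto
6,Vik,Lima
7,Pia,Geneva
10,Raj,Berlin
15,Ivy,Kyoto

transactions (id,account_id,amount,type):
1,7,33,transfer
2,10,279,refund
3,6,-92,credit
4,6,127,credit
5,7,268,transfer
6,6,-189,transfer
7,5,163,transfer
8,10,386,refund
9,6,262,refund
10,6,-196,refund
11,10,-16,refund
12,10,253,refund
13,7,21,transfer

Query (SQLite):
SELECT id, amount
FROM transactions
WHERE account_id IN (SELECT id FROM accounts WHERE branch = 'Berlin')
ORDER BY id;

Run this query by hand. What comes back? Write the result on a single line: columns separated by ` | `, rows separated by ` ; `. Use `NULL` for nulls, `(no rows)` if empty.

Inner query: accounts.id where branch = 'Berlin'.
Outer: keep transactions rows whose account_id is in that set.
Inner query → {10}

2 | 279 ; 8 | 386 ; 11 | -16 ; 12 | 253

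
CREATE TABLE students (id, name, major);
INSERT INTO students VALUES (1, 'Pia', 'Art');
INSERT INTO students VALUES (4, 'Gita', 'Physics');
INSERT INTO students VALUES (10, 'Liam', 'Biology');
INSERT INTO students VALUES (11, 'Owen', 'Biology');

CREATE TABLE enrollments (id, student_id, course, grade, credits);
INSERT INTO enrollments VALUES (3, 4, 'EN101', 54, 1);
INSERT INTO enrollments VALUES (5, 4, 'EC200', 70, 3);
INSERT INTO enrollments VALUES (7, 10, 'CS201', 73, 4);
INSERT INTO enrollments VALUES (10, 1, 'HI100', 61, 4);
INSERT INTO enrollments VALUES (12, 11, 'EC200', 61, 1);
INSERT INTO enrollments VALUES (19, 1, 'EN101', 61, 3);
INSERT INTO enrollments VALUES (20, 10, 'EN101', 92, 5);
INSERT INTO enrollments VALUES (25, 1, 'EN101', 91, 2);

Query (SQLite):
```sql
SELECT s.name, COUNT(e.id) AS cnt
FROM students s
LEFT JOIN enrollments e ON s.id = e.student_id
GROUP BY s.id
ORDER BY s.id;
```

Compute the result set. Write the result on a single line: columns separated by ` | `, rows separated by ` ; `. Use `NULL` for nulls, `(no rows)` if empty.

LEFT JOIN keeps every students row; unmatched ones get NULL for enrollments columns.
Group by students.id and compute COUNT(e.id). COUNT(col) of an all-NULL group is 0.
  1: ids {10, 19, 25} → COUNT(e.id)=3
  4: ids {3, 5} → COUNT(e.id)=2
  10: ids {7, 20} → COUNT(e.id)=2
  11: ids {12} → COUNT(e.id)=1

Pia | 3 ; Gita | 2 ; Liam | 2 ; Owen | 1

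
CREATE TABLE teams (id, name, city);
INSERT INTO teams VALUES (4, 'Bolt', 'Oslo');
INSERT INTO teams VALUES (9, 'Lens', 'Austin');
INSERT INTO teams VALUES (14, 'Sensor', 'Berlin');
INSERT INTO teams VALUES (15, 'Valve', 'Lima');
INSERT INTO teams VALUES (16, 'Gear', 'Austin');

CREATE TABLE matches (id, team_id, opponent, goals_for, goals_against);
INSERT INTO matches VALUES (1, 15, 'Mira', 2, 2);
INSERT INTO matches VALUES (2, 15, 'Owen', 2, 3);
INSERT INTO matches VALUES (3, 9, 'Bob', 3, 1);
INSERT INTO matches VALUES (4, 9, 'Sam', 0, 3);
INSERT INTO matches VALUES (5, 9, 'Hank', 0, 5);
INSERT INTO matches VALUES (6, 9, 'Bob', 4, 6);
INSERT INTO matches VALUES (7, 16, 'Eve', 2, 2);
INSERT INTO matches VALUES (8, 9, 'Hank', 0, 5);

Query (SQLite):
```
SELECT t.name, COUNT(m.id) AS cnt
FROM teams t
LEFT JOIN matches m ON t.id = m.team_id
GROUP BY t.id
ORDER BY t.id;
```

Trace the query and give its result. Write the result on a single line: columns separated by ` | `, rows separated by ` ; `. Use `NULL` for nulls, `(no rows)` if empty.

Bolt | 0 ; Lens | 5 ; Sensor | 0 ; Valve | 2 ; Gear | 1

LEFT JOIN keeps every teams row; unmatched ones get NULL for matches columns.
Group by teams.id and compute COUNT(m.id). COUNT(col) of an all-NULL group is 0.
  4: ids {—} → COUNT(m.id)=0
  9: ids {3, 4, 5, 6, 8} → COUNT(m.id)=5
  14: ids {—} → COUNT(m.id)=0
  15: ids {1, 2} → COUNT(m.id)=2
  16: ids {7} → COUNT(m.id)=1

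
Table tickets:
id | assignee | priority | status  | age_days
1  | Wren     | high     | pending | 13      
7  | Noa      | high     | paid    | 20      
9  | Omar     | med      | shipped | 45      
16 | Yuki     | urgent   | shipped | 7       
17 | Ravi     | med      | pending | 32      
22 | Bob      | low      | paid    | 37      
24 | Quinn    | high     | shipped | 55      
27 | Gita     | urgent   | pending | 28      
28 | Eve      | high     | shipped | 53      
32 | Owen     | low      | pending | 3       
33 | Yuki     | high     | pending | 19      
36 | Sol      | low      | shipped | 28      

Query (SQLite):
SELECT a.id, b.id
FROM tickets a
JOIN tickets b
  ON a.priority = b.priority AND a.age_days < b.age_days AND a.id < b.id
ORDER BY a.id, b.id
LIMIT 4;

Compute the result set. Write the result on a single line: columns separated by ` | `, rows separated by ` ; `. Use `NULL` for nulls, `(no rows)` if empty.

Pairs (a,b) with same priority, a.age_days < b.age_days, a.id < b.id.
priority groups: high:{1,7,24,28,33} low:{22,32,36} med:{9,17} urgent:{16,27}
Ordered by (a.id, b.id); first 4.

1 | 7 ; 1 | 24 ; 1 | 28 ; 1 | 33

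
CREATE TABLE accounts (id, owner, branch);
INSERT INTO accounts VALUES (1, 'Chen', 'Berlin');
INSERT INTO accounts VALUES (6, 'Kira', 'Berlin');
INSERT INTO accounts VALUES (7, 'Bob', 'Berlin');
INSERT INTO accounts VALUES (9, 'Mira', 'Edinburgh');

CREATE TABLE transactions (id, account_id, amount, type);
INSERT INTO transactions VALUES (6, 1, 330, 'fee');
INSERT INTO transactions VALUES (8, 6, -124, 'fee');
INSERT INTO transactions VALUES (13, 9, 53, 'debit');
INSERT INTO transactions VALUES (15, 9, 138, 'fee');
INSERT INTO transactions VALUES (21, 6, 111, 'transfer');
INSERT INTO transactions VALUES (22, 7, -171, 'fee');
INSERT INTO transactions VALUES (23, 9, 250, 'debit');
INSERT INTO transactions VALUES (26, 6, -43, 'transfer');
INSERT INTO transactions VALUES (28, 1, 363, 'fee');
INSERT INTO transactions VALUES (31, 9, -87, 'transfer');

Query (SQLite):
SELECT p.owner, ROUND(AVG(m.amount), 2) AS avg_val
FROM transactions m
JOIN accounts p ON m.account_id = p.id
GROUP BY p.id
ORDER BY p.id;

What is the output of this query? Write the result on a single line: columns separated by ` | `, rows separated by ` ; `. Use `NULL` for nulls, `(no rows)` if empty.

Chen | 346.5 ; Kira | -18.67 ; Bob | -171 ; Mira | 88.5

Join each transactions row to its accounts via account_id.
Group joined rows by accounts.id; compute ROUND(AVG(m.amount), 2) per group.
  1: ids {6, 28} → ROUND(AVG(m.amount), 2)=346.5
  6: ids {8, 21, 26} → ROUND(AVG(m.amount), 2)=-18.67
  7: ids {22} → ROUND(AVG(m.amount), 2)=-171
  9: ids {13, 15, 23, 31} → ROUND(AVG(m.amount), 2)=88.5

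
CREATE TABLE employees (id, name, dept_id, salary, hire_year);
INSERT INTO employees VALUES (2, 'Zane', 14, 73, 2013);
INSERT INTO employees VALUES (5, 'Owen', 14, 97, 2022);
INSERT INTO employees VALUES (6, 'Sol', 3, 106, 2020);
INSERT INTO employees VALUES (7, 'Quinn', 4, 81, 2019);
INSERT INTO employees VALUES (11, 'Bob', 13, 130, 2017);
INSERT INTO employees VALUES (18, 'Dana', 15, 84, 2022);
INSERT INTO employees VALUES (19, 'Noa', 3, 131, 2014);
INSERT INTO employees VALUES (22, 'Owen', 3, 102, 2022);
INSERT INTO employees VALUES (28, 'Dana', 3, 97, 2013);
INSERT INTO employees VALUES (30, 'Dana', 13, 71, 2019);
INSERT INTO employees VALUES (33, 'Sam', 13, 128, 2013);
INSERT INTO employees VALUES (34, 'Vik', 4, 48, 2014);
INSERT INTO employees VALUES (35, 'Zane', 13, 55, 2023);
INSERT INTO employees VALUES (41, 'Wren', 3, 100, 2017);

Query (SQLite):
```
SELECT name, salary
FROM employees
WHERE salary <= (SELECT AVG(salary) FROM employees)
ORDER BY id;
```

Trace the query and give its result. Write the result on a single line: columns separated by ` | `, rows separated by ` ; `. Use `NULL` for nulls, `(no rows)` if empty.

Scalar subquery: AVG(salary) over all employees rows = 93.071429 (≈; comparison uses full precision).
Keep rows where salary <= that value.

Zane | 73 ; Quinn | 81 ; Dana | 84 ; Dana | 71 ; Vik | 48 ; Zane | 55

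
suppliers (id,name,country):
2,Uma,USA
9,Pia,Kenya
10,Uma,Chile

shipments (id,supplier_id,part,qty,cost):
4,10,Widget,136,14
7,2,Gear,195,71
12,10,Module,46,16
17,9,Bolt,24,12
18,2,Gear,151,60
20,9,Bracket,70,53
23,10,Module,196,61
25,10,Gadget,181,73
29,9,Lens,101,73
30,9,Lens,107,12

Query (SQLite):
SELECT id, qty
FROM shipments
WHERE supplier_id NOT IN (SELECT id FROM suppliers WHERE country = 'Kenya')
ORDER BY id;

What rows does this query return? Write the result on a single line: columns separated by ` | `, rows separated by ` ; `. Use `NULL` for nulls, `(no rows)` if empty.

Inner query: suppliers.id where country = 'Kenya'.
Outer: keep shipments rows whose supplier_id is not in that set.
Inner query → {9}

4 | 136 ; 7 | 195 ; 12 | 46 ; 18 | 151 ; 23 | 196 ; 25 | 181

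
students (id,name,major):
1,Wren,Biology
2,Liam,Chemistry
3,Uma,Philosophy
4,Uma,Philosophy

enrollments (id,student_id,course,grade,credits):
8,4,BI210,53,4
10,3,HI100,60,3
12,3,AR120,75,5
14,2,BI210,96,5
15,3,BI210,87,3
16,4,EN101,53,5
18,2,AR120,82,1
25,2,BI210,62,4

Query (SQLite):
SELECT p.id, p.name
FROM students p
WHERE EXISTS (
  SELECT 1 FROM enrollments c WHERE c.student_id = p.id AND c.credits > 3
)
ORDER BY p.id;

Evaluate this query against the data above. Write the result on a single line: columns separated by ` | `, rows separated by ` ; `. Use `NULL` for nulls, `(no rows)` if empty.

2 | Liam ; 3 | Uma ; 4 | Uma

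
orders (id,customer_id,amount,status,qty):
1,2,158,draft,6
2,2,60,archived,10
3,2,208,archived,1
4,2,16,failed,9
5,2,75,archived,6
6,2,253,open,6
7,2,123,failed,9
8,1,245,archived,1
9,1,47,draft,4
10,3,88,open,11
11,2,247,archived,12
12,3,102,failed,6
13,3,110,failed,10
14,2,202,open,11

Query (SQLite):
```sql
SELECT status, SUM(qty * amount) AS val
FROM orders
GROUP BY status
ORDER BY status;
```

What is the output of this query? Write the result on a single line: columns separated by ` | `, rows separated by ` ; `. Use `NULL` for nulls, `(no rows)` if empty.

For each row compute qty * amount.
Group by status; take SUM of the expression per group.
  archived: ids {2, 3, 5, 8, 11} → SUM(qty * amount)=4467
  draft: ids {1, 9} → SUM(qty * amount)=1136
  failed: ids {4, 7, 12, 13} → SUM(qty * amount)=2963
  open: ids {6, 10, 14} → SUM(qty * amount)=4708

archived | 4467 ; draft | 1136 ; failed | 2963 ; open | 4708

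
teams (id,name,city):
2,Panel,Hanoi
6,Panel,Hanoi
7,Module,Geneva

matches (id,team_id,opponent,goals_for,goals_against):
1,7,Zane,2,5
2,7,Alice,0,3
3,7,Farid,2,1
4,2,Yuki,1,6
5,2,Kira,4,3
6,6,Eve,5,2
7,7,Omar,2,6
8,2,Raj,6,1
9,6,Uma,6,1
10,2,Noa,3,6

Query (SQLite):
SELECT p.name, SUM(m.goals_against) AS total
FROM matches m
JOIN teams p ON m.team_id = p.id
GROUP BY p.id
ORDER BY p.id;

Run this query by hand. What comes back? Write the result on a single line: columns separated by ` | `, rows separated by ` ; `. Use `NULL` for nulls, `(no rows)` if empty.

Panel | 16 ; Panel | 3 ; Module | 15

Join each matches row to its teams via team_id.
Group joined rows by teams.id; compute SUM(m.goals_against) per group.
  2: ids {4, 5, 8, 10} → SUM(m.goals_against)=16
  6: ids {6, 9} → SUM(m.goals_against)=3
  7: ids {1, 2, 3, 7} → SUM(m.goals_against)=15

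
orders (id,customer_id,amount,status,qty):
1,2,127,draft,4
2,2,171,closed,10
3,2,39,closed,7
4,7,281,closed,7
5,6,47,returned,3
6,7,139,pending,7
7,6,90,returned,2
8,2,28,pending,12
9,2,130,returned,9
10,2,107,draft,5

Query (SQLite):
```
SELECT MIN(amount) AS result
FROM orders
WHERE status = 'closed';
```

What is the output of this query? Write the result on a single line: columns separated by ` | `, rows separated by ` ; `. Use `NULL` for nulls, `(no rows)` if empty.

39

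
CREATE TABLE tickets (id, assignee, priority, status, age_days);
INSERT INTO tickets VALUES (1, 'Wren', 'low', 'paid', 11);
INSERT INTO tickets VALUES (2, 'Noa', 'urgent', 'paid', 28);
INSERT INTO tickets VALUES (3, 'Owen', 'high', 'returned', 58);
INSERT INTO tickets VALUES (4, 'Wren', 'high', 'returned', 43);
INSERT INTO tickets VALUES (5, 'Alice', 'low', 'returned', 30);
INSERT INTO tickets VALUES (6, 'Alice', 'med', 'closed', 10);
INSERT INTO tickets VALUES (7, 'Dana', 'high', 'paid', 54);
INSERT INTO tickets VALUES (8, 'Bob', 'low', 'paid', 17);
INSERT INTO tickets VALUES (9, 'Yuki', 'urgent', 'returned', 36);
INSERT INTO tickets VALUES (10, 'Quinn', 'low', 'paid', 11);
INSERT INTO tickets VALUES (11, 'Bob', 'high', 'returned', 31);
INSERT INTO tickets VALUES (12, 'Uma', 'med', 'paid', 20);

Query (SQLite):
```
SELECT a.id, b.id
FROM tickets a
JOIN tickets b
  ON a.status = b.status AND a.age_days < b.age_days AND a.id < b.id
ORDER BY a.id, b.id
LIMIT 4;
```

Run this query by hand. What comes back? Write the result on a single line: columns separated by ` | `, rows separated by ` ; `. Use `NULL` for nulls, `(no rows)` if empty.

Pairs (a,b) with same status, a.age_days < b.age_days, a.id < b.id.
status groups: closed:{6} paid:{1,2,7,8,10,12} returned:{3,4,5,9,11}
Ordered by (a.id, b.id); first 4.

1 | 2 ; 1 | 7 ; 1 | 8 ; 1 | 12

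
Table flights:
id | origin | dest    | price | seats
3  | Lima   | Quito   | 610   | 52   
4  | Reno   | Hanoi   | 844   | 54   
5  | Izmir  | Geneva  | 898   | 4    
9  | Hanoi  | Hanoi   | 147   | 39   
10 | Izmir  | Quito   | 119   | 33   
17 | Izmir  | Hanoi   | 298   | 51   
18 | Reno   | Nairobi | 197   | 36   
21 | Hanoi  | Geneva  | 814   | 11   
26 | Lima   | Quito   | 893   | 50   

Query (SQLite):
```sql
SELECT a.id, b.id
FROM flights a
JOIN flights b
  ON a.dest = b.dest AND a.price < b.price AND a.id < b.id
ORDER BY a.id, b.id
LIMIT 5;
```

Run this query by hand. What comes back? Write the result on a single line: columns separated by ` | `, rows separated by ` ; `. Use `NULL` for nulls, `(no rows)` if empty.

Pairs (a,b) with same dest, a.price < b.price, a.id < b.id.
dest groups: Geneva:{5,21} Hanoi:{4,9,17} Nairobi:{18} Quito:{3,10,26}
Ordered by (a.id, b.id); first 5.

3 | 26 ; 9 | 17 ; 10 | 26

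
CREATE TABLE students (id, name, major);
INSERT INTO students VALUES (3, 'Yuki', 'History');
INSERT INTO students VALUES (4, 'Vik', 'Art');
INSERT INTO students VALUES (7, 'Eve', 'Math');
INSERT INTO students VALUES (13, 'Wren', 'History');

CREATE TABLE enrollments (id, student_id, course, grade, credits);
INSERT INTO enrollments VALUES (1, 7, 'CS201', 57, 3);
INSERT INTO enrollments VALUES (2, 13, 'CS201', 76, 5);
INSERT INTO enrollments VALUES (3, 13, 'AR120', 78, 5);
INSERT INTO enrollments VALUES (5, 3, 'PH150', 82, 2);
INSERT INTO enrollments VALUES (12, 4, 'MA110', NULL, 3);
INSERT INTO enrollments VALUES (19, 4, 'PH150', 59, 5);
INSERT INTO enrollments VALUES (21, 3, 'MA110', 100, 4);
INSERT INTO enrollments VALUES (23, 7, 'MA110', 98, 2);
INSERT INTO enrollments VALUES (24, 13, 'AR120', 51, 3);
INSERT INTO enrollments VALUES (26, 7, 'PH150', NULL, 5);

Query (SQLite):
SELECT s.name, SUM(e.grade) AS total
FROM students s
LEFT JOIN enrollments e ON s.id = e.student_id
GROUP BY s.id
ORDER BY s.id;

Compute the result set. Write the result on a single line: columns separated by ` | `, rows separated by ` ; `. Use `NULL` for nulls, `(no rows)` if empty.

LEFT JOIN keeps every students row; unmatched ones get NULL for enrollments columns.
Group by students.id and compute SUM(e.grade). SUM over an all-NULL group is NULL.
  3: ids {5, 21} → SUM(e.grade)=182
  4: ids {12, 19} → SUM(e.grade)=59
  7: ids {1, 23, 26} → SUM(e.grade)=155
  13: ids {2, 3, 24} → SUM(e.grade)=205

Yuki | 182 ; Vik | 59 ; Eve | 155 ; Wren | 205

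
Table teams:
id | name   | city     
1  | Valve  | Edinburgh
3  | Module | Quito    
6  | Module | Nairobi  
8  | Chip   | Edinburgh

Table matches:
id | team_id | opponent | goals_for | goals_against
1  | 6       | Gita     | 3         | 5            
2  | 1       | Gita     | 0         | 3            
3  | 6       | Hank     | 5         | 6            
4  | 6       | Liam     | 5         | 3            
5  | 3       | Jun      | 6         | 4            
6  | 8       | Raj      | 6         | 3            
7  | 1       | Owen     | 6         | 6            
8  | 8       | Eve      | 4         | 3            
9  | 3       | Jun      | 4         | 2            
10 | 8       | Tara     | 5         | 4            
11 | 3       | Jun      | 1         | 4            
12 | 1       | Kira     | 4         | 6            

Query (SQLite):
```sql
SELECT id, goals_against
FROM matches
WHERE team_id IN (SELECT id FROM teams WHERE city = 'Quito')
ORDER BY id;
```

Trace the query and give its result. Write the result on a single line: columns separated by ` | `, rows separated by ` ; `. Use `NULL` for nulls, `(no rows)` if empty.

Inner query: teams.id where city = 'Quito'.
Outer: keep matches rows whose team_id is in that set.
Inner query → {3}

5 | 4 ; 9 | 2 ; 11 | 4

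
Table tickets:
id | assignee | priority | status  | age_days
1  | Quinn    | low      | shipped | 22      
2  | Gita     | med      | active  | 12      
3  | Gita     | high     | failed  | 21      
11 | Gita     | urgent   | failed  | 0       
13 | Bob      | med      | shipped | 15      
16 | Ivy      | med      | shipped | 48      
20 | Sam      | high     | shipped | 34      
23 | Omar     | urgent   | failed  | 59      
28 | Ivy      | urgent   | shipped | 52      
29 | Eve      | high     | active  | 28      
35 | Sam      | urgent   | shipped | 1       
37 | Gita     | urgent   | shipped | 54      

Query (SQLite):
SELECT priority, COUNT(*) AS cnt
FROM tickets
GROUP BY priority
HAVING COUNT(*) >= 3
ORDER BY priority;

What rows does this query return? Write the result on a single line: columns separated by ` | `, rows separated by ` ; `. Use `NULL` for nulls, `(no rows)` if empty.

Partition tickets by priority; compute COUNT(*) within each group.
HAVING: keep groups with count ≥ 3.
  high: ids {3, 20, 29} → COUNT(*)=3
  low: ids {1} → COUNT(*)=1
  med: ids {2, 13, 16} → COUNT(*)=3
  urgent: ids {11, 23, 28, 35, 37} → COUNT(*)=5

high | 3 ; med | 3 ; urgent | 5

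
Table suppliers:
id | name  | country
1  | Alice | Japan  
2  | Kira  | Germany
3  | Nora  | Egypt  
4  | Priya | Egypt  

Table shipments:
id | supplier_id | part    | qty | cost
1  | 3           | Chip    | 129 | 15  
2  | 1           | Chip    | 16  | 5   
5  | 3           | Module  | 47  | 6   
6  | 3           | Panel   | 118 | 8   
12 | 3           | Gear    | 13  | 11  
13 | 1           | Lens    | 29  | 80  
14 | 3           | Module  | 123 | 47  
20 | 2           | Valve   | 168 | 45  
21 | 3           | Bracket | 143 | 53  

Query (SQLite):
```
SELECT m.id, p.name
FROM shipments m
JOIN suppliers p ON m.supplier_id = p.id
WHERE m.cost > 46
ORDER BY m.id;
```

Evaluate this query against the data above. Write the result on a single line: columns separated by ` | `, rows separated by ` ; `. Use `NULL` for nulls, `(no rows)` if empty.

13 | Alice ; 14 | Nora ; 21 | Nora

Each shipments row matches the suppliers row where supplier_id = suppliers.id.
Then keep rows with m.cost > 46.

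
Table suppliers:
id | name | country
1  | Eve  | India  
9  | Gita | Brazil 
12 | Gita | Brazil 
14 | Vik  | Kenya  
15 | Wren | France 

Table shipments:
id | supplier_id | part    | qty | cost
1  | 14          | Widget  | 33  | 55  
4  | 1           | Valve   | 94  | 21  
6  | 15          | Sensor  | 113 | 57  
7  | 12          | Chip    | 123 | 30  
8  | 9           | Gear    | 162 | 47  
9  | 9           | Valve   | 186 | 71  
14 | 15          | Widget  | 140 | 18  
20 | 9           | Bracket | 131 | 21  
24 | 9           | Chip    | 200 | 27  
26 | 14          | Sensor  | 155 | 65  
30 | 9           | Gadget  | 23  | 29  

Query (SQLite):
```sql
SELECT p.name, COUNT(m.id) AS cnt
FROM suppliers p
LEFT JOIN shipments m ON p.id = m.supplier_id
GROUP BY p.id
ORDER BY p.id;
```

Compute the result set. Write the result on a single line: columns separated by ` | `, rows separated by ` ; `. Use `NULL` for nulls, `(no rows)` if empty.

Eve | 1 ; Gita | 5 ; Gita | 1 ; Vik | 2 ; Wren | 2

LEFT JOIN keeps every suppliers row; unmatched ones get NULL for shipments columns.
Group by suppliers.id and compute COUNT(m.id). COUNT(col) of an all-NULL group is 0.
  1: ids {4} → COUNT(m.id)=1
  9: ids {8, 9, 20, 24, 30} → COUNT(m.id)=5
  12: ids {7} → COUNT(m.id)=1
  14: ids {1, 26} → COUNT(m.id)=2
  15: ids {6, 14} → COUNT(m.id)=2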